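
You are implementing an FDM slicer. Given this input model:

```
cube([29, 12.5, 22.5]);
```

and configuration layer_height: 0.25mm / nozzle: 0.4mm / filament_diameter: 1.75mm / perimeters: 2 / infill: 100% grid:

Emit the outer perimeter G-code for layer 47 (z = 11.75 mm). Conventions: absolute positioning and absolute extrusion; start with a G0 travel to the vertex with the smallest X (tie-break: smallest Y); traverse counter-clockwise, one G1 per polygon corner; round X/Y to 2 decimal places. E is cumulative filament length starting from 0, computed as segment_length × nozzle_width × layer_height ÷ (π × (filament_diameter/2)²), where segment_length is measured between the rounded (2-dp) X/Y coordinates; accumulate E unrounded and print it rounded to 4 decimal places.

G0 X0.00 Y0.00 Z11.75
G1 X29.00 Y0.00 E1.2057
G1 X29.00 Y12.50 E1.7254
G1 X0.00 Y12.50 E2.9310
G1 X0.00 Y0.00 E3.4507

At z = 11.75 mm: the cube is present — its section is the full 29×12.5 rectangle. The outline is a single polygon with 4 vertices. Extrusion per mm of travel: 0.4 × 0.25 / (π × 0.875²) = 0.041575. Accumulating E over each segment gives final E = 3.4507.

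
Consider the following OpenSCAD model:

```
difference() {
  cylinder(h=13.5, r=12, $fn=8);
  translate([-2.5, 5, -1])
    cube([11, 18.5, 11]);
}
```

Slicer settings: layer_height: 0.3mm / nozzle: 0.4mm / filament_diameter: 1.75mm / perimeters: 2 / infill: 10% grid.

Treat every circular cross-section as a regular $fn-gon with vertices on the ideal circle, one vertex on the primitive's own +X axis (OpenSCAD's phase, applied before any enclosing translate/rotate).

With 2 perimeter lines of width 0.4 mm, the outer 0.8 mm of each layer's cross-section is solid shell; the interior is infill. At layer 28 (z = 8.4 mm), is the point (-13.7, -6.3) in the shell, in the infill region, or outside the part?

outside

At z = 8.4 mm: the cylinder: section is a regular 8-gon, circumradius r=12; the cube at (-2.5, 5) (footprint 11×18.5) is included at this height; After the difference (first − rest): starting from the r=12 cylinder, the 11×18.5 cube at (-2.5, 5) partially overlaps it — only the 60.74 mm² overlap (of its 203.50 mm²) is removed, clipping the outline — 1 connected region. Overall, the cross-section is a single solid region. The nearest boundary edge runs (-8.49, -8.49)→(-12.00, 0.00); distance from the point to it = 3.98 mm. The point is not inside any of the regions above, so it lies outside the cross-section (3.98 mm from the nearest boundary).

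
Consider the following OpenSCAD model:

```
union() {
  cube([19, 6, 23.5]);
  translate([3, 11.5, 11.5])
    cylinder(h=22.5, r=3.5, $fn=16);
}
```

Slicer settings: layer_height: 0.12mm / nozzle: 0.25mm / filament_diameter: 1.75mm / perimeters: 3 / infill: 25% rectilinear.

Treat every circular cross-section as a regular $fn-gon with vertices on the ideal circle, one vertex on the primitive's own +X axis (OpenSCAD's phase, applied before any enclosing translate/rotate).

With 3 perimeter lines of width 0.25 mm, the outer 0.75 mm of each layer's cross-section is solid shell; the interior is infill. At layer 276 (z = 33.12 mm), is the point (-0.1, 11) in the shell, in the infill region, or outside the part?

At z = 33.12 mm: the cube is absent (z outside [0, 23.5]); the cylinder at (3, 11.5): section is a regular 16-gon, circumradius r=3.5; Merging all regions: only the r=3.5 cylinder at (3, 11.5) is present, so the union is just that shape — 1 connected region. Overall, the cross-section is a single solid region. The nearest boundary edge runs (-0.50, 11.50)→(-0.23, 10.16); distance from the point to it = 0.29 mm. The point is inside the cross-section, 0.29 mm from the nearest boundary — within the 0.75 mm shell band (3 × 0.25).

shell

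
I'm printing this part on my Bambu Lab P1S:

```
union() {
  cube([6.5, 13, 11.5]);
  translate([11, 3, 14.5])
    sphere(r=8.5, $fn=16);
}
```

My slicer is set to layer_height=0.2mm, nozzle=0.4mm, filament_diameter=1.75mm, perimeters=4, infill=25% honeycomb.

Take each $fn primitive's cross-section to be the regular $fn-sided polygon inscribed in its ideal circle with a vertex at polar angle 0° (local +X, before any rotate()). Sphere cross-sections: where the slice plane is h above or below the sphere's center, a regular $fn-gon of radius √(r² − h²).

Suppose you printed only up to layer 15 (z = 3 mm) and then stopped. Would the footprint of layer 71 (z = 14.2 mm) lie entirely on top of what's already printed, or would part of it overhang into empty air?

part overhangs

Compare the two slices. At z = 3: the cube is present — its section is the full 6.5×13 rectangle (area 84.50 mm²); the sphere at (11, 3) is not intersected at this z (|z−center|=11.500 > r=8.5); Combining (union): only the 6.5×13 cube is present, so the union is just that shape — area = 84.50 mm². At z = 14.2: the cube does not reach this height (z outside [0, 11.5]); the r=8.5 sphere at (11, 3) slices to a regular 16-gon of circumradius 8.495 (√(r²−h²) with h=0.3 from center) (area = (16/2)·8.495²·sin(360°/16) = 220.92 mm²); Combining (union): only the r=8.5 sphere at (11, 3) is present, so the union is just that shape — area = 220.92 mm². Checking containment: at z = 14.2 the cross-section extends beyond the z = 3 cross-section by about 190.44 mm².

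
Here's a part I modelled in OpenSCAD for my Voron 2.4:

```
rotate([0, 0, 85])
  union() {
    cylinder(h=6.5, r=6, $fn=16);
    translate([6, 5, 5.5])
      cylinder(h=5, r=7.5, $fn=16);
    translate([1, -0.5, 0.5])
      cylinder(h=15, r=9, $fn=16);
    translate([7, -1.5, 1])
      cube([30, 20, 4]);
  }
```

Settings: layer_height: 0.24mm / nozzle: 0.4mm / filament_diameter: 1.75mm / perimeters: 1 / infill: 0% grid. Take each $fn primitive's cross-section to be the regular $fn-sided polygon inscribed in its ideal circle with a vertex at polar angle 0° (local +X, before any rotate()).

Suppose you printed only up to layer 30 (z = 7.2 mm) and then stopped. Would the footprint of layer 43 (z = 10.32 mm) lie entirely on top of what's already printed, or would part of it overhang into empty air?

entirely on top

Compare the two slices. At z = 7.2: the cylinder is not intersected at this z (z outside [0, 6.5]); the r=7.5 cylinder at (6, 5) contributes a regular 16-gon of circumradius 7.5 (area = (16/2)·7.500²·sin(360°/16) = 172.21 mm²); the r=9 cylinder at (1, -0.5) contributes a regular 16-gon of circumradius 9 (area = (16/2)·9.000²·sin(360°/16) = 247.98 mm²); the cube at (7, -1.5) does not reach this height (z outside [1, 5]); Merging all regions: the regions partially overlap — summed areas 420.19 mm² minus the doubly-counted overlap 90.78 mm² gives 329.41 mm² — area = 329.41 mm²; (whole slice rotated 85° about Z — lengths, areas and connectivity unchanged). At z = 10.32: the cylinder is absent (z outside [0, 6.5]); the r=7.5 cylinder at (6, 5) gives a regular 16-gon of circumradius 7.5 (constant along its height) (area = (16/2)·7.500²·sin(360°/16) = 172.21 mm²); the r=9 cylinder at (1, -0.5) gives a regular 16-gon of circumradius 9 (constant along its height) (area = (16/2)·9.000²·sin(360°/16) = 247.98 mm²); the cube at (7, -1.5) does not reach this height (z outside [1, 5]); Taking the union: the regions partially overlap — summed areas 420.19 mm² minus the doubly-counted overlap 90.78 mm² gives 329.41 mm² — area = 329.41 mm²; (whole slice rotated 85° about Z — lengths, areas and connectivity unchanged). Checking containment: the cross-section at z = 10.32 is a subset of the cross-section at z = 7.2.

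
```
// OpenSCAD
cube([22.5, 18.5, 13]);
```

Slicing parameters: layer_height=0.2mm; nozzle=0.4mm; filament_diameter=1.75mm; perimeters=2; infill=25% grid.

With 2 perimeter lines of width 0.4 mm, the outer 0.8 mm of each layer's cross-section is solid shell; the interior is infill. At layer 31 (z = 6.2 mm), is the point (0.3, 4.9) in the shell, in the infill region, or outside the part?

shell

At z = 6.2 mm: the 22.5×18.5 cube contributes its full rectangle. Overall, the cross-section is a single solid region. The nearest boundary edge runs (0.00, 18.50)→(0.00, 0.00); distance from the point to it = 0.30 mm. The point is inside the cross-section, 0.30 mm from the nearest boundary — within the 0.8 mm shell band (2 × 0.4).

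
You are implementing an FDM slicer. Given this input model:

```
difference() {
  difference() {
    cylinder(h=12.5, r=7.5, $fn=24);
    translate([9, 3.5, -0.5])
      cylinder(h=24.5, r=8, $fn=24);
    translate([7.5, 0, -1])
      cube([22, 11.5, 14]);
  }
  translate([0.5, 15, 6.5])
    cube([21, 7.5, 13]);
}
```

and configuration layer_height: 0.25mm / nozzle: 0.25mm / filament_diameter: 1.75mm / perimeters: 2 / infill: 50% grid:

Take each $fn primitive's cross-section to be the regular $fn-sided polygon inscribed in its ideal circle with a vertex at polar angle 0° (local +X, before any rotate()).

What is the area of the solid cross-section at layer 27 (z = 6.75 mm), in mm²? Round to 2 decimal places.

126.62 mm²

At z = 6.75 mm: the r=7.5 cylinder contributes a regular 24-gon of circumradius 7.5 (area = (24/2)·7.500²·sin(360°/24) = 174.70 mm²); the r=8 cylinder at (9, 3.5) gives a regular 24-gon of circumradius 8 (constant along its height) (area = (24/2)·8.000²·sin(360°/24) = 198.77 mm²); the cube at (7.5, 0) (footprint 22×11.5) is included at this height (area 253.00 mm²); Subtracting the remaining from the first: starting from the r=7.5 cylinder (174.70 mm²), the r=8 cylinder at (9, 3.5) partially overlaps it — only the 48.08 mm² overlap (of its 198.77 mm²) is removed, clipping the outline; the 22×11.5 cube at (7.5, 0) misses the remaining region (no effect) — area = 126.62 mm²; the 21×7.5 cube at (0.5, 15) contributes its full rectangle (area 157.50 mm²); Taking the first minus the rest: starting from that combined region (126.62 mm²), the 21×7.5 cube at (0.5, 15) misses the remaining region (no effect) — area = 126.62 mm². Overall, the cross-section is a single solid region. Net area = 126.62 mm².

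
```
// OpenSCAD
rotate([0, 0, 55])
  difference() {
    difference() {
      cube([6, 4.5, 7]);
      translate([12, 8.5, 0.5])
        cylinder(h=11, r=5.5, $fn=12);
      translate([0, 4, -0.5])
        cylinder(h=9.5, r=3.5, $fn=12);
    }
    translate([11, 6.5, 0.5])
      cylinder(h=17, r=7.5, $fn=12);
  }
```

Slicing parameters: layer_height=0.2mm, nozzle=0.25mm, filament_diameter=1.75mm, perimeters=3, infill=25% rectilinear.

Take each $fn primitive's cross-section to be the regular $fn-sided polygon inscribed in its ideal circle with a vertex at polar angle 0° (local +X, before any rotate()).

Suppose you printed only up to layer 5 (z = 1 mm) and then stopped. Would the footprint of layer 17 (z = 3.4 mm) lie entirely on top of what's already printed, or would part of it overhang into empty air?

entirely on top

Compare the two slices. At z = 1: the cube is present — its section is the full 6×4.5 rectangle (area 27.00 mm²); the r=5.5 cylinder at (12, 8.5) contributes a regular 12-gon of circumradius 5.5 (area = (12/2)·5.500²·sin(360°/12) = 90.75 mm²); the r=3.5 cylinder at (0, 4) contributes a regular 12-gon of circumradius 3.5 (area = (12/2)·3.500²·sin(360°/12) = 36.75 mm²); Subtracting the remaining from the first: starting from the 6×4.5 cube (27.00 mm²), the r=5.5 cylinder at (12, 8.5) misses the remaining region (no effect); the r=3.5 cylinder at (0, 4) partially overlaps it — only the 10.90 mm² overlap (of its 36.75 mm²) is removed, clipping the outline — area = 16.10 mm²; the cylinder at (11, 6.5): section is a regular 12-gon, circumradius r=7.5 (area = (12/2)·7.500²·sin(360°/12) = 168.75 mm²); Taking the first minus the rest: starting from that combined region (16.10 mm²), the r=7.5 cylinder at (11, 6.5) partially overlaps it — only the 4.14 mm² overlap (of its 168.75 mm²) is removed, clipping the outline — area = 11.95 mm²; (whole slice rotated 55° about Z — lengths, areas and connectivity unchanged). At z = 3.4: the cube is present — its section is the full 6×4.5 rectangle (area 27.00 mm²); the r=5.5 cylinder at (12, 8.5) contributes a regular 12-gon of circumradius 5.5 (area = (12/2)·5.500²·sin(360°/12) = 90.75 mm²); the r=3.5 cylinder at (0, 4) gives a regular 12-gon of circumradius 3.5 (constant along its height) (area = (12/2)·3.500²·sin(360°/12) = 36.75 mm²); Subtracting the remaining from the first: starting from the 6×4.5 cube (27.00 mm²), the r=5.5 cylinder at (12, 8.5) misses the remaining region (no effect); the r=3.5 cylinder at (0, 4) partially overlaps it — only the 10.90 mm² overlap (of its 36.75 mm²) is removed, clipping the outline — area = 16.10 mm²; the cylinder at (11, 6.5): section is a regular 12-gon, circumradius r=7.5 (area = (12/2)·7.500²·sin(360°/12) = 168.75 mm²); Taking the first minus the rest: starting from the result so far (16.10 mm²), the r=7.5 cylinder at (11, 6.5) partially overlaps it — only the 4.14 mm² overlap (of its 168.75 mm²) is removed, clipping the outline — area = 11.95 mm²; (whole slice rotated 55° about Z — lengths, areas and connectivity unchanged). Checking containment: the cross-section at z = 3.4 is a subset of the cross-section at z = 1.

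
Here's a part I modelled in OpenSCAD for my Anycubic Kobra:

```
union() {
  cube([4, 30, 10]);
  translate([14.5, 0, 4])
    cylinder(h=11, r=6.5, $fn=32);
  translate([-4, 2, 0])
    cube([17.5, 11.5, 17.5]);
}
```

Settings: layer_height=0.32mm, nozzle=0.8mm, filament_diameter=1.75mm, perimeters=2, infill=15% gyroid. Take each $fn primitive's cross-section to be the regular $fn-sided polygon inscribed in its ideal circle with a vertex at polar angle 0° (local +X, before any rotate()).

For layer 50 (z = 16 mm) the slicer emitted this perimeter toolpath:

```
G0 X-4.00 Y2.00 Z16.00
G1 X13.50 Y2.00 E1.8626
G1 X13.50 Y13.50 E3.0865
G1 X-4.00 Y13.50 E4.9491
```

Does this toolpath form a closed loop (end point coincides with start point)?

no

Start point (G0): (-4.00, 2.00). End point (last G1): the path does not return to the start — open.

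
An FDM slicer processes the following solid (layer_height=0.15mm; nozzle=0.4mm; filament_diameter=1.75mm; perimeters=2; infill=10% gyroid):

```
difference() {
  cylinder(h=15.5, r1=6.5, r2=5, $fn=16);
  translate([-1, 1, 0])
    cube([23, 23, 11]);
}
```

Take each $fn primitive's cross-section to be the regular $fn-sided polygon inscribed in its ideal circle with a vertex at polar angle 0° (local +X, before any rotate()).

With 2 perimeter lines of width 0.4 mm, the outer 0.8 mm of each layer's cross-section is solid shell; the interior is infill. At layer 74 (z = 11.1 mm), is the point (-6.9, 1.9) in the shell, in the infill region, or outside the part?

At z = 11.1 mm: the cone contributes a regular 16-gon of circumradius 5.426 (interpolated between r1=6.5 and r2=5 at t=0.716); the cube at (-1, 1) is absent (z outside [0, 11]); Taking the first minus the rest: none of the subtracted shapes is present at this height, so the cone is unchanged — 1 connected region. Overall, the cross-section is a single solid region. The nearest boundary edge runs (-5.01, 2.08)→(-5.43, 0.00); distance from the point to it = 1.82 mm. The point is not inside any of the regions above, so it lies outside the cross-section (1.82 mm from the nearest boundary).

outside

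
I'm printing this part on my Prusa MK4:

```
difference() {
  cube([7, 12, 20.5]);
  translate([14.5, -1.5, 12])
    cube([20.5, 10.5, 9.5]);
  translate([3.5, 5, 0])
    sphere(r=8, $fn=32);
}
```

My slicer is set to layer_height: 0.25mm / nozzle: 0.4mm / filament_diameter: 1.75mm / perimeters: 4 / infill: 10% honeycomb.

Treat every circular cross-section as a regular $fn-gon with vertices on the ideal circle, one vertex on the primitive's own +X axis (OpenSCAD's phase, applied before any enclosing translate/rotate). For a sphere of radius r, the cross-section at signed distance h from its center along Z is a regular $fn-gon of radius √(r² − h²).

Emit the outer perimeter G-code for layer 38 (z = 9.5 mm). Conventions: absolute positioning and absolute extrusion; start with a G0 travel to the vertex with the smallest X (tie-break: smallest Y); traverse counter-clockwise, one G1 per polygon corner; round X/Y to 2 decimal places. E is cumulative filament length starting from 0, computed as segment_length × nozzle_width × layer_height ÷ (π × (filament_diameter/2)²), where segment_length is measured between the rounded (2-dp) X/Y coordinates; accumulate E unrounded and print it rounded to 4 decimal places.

At z = 9.5 mm: the 7×12 cube contributes its full rectangle; the cube at (14.5, -1.5) is not intersected at this z (z outside [12, 21.5]); the sphere at (3.5, 5) is absent (|z−center|=9.500 > r=8); Taking the first minus the rest: none of the subtracted shapes is present at this height, so the 7×12 cube is unchanged — 1 connected region. The outline is a single polygon with 4 vertices. Extrusion per mm of travel: 0.4 × 0.25 / (π × 0.875²) = 0.041575. Accumulating E over each segment gives final E = 1.5799.

G0 X0.00 Y0.00 Z9.50
G1 X7.00 Y0.00 E0.2910
G1 X7.00 Y12.00 E0.7899
G1 X0.00 Y12.00 E1.0810
G1 X0.00 Y0.00 E1.5799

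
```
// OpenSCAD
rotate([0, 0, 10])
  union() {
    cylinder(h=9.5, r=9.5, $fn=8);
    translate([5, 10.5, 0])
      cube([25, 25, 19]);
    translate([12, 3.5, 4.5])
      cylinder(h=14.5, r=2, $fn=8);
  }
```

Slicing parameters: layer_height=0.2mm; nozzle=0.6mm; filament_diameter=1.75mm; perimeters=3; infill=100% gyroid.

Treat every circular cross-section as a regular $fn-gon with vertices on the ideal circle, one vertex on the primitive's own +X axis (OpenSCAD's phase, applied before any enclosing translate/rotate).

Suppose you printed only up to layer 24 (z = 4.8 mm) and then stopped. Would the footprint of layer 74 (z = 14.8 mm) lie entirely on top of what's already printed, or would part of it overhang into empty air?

entirely on top

Compare the two slices. At z = 4.8: the r=9.5 cylinder contributes a regular 8-gon of circumradius 9.5 (area = (8/2)·9.500²·sin(360°/8) = 255.27 mm²); the 25×25 cube at (5, 10.5) contributes its full rectangle (area 625.00 mm²); the cylinder at (12, 3.5): section is a regular 8-gon, circumradius r=2 (area = (8/2)·2.000²·sin(360°/8) = 11.31 mm²); Taking the union: the 3 present regions are separate (no shared area or edge), so areas and boundary lengths simply add and each stays a separate island — area = 891.58 mm²; (whole slice rotated 10° about Z — lengths, areas and connectivity unchanged). At z = 14.8: the cylinder does not reach this height (z outside [0, 9.5]); the cube at (5, 10.5) (footprint 25×25) is included at this height (area 625.00 mm²); the r=2 cylinder at (12, 3.5) contributes a regular 8-gon of circumradius 2 (area = (8/2)·2.000²·sin(360°/8) = 11.31 mm²); Taking the union: the 2 present regions are separate (no shared area or edge), so areas and boundary lengths simply add and each stays a separate island — area = 636.31 mm²; (rotated 10° about Z; rotation is an isometry so areas/perimeters/island counts are preserved). Checking containment: the cross-section at z = 14.8 is a subset of the cross-section at z = 4.8.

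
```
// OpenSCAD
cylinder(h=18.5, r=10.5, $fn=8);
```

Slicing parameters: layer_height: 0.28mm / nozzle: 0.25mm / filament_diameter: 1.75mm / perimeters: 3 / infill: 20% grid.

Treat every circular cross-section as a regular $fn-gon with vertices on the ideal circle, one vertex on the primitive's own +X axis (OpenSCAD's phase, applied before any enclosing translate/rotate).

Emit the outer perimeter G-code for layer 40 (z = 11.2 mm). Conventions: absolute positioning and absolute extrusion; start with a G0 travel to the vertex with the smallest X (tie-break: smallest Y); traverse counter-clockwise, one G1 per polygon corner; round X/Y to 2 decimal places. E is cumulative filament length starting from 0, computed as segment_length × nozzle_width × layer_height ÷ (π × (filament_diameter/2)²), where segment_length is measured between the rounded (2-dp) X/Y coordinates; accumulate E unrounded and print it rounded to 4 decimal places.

G0 X-10.50 Y0.00 Z11.20
G1 X-7.42 Y-7.42 E0.2338
G1 X0.00 Y-10.50 E0.4676
G1 X7.42 Y-7.42 E0.7014
G1 X10.50 Y0.00 E0.9352
G1 X7.42 Y7.42 E1.1690
G1 X0.00 Y10.50 E1.4028
G1 X-7.42 Y7.42 E1.6366
G1 X-10.50 Y0.00 E1.8704

At z = 11.2 mm: the r=10.5 cylinder gives a regular 8-gon of circumradius 10.5 (constant along its height). The outline is a single polygon with 8 vertices. Extrusion per mm of travel: 0.25 × 0.28 / (π × 0.875²) = 0.029103. Accumulating E over each segment gives final E = 1.8704.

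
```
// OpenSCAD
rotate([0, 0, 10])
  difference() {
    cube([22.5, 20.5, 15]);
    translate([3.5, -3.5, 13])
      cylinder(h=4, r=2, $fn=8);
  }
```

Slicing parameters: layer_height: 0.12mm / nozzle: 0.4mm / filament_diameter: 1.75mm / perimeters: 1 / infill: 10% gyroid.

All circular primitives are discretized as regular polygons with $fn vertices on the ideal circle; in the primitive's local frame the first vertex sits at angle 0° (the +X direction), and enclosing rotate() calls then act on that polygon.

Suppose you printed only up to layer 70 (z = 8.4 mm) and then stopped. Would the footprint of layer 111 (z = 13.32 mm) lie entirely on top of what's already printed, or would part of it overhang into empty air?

Compare the two slices. At z = 8.4: the cube is present — its section is the full 22.5×20.5 rectangle (area 461.25 mm²); the cylinder at (3.5, -3.5) is absent (z outside [13, 17]); Subtracting the remaining from the first: none of the subtracted shapes is present at this height, so the 22.5×20.5 cube is unchanged — area = 461.25 mm²; (whole slice rotated 10° about Z — lengths, areas and connectivity unchanged). At z = 13.32: the 22.5×20.5 cube contributes its full rectangle (area 461.25 mm²); the cylinder at (3.5, -3.5): section is a regular 8-gon, circumradius r=2 (area = (8/2)·2.000²·sin(360°/8) = 11.31 mm²); Subtracting the remaining from the first: starting from the 22.5×20.5 cube (461.25 mm²), the r=2 cylinder at (3.5, -3.5) misses the remaining region (no effect) — area = 461.25 mm²; (rotated 10° about Z; rotation is an isometry so areas/perimeters/island counts are preserved). Checking containment: the cross-section at z = 13.32 is a subset of the cross-section at z = 8.4.

entirely on top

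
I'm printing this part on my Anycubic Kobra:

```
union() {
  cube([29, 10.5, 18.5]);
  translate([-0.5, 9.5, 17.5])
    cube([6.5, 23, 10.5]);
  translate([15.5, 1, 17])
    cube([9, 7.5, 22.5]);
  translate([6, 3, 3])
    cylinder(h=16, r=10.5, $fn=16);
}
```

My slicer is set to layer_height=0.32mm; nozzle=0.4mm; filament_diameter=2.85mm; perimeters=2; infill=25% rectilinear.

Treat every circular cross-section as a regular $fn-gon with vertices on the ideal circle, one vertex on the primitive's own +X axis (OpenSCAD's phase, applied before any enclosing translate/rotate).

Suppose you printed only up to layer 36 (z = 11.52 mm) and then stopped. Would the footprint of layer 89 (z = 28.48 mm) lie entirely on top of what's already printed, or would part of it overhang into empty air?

entirely on top

Compare the two slices. At z = 11.52: the cube (footprint 29×10.5) is included at this height (area 304.50 mm²); the cube at (-0.5, 9.5) is not intersected at this z (z outside [17.5, 28]); the cube at (15.5, 1) is absent (z outside [17, 39.5]); the r=10.5 cylinder at (6, 3) gives a regular 16-gon of circumradius 10.5 (constant along its height) (area = (16/2)·10.500²·sin(360°/16) = 337.53 mm²); Merging all regions: the regions partially overlap — summed areas 642.03 mm² minus the doubly-counted overlap 163.91 mm² gives 478.11 mm² — area = 478.11 mm². At z = 28.48: the cube is not intersected at this z (z outside [0, 18.5]); the cube at (-0.5, 9.5) does not reach this height (z outside [17.5, 28]); the cube at (15.5, 1) is present — its section is the full 9×7.5 rectangle (area 67.50 mm²); the cylinder at (6, 3) is not intersected at this z (z outside [3, 19]); Merging all regions: only the 9×7.5 cube at (15.5, 1) is present, so the union is just that shape — area = 67.50 mm². Checking containment: the cross-section at z = 28.48 is a subset of the cross-section at z = 11.52.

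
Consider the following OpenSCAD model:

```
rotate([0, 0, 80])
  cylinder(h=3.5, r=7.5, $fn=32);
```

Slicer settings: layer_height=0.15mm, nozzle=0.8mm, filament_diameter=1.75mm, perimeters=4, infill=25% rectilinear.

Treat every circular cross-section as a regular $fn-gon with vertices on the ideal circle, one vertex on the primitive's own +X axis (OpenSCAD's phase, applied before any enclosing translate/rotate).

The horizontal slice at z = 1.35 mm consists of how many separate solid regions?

At z = 1.35 mm: the cylinder: section is a regular 32-gon, circumradius r=7.5; (rotated 80° about Z; rotation is an isometry so areas/perimeters/island counts are preserved). The result has 1 disconnected region.

1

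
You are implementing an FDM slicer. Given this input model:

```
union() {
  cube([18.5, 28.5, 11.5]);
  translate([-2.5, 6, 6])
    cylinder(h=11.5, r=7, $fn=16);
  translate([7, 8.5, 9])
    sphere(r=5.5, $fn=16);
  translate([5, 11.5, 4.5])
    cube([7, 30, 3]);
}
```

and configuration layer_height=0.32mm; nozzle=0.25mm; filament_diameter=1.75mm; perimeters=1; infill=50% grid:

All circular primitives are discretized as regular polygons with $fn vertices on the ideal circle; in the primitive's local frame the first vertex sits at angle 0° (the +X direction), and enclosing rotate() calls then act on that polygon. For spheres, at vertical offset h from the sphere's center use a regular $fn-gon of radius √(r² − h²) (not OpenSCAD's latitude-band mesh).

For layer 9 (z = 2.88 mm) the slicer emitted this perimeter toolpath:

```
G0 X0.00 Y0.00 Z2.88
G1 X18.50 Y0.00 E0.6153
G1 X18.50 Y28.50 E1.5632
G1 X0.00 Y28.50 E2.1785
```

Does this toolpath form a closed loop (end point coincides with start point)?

no

Start point (G0): (0.00, 0.00). End point (last G1): the path does not return to the start — open.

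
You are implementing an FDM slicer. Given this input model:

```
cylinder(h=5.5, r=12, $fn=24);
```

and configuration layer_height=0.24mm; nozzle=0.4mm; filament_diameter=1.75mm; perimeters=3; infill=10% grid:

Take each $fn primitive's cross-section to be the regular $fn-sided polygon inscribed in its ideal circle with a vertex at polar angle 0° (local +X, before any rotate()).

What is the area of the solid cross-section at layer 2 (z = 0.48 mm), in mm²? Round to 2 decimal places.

At z = 0.48 mm: the r=12 cylinder gives a regular 24-gon of circumradius 12 (constant along its height) (area = (24/2)·12.000²·sin(360°/24) = 447.24 mm²). Overall, the cross-section is a single solid region. Net area = 447.24 mm².

447.24 mm²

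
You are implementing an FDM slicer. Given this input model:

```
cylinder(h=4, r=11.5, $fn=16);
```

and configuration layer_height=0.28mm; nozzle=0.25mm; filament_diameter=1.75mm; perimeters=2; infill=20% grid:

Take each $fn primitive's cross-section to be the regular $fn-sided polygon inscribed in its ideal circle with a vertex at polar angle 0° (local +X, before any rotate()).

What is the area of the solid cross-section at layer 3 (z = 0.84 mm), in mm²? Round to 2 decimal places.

404.88 mm²

At z = 0.84 mm: the r=11.5 cylinder gives a regular 16-gon of circumradius 11.5 (constant along its height) (area = (16/2)·11.500²·sin(360°/16) = 404.88 mm²). Overall, the cross-section is a single solid region. Net area = 404.88 mm².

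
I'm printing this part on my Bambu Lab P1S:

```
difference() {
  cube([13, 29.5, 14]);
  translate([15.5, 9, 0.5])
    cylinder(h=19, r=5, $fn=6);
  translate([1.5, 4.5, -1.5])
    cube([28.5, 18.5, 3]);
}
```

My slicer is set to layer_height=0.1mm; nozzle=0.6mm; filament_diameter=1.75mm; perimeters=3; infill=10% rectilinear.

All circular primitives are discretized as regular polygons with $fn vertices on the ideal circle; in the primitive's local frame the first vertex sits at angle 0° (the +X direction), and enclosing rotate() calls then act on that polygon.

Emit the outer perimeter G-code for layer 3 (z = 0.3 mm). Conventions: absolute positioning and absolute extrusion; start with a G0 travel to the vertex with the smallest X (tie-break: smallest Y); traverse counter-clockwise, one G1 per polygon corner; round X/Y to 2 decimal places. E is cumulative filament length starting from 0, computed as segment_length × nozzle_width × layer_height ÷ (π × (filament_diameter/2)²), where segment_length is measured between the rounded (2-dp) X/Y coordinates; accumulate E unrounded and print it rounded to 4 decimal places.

At z = 0.3 mm: the 13×29.5 cube contributes its full rectangle; the cylinder at (15.5, 9) does not reach this height (z outside [0.5, 19.5]); the 28.5×18.5 cube at (1.5, 4.5) contributes its full rectangle; Subtracting the remaining from the first: starting from the 13×29.5 cube, the 28.5×18.5 cube at (1.5, 4.5) partially overlaps it — only the 212.75 mm² overlap (of its 527.25 mm²) is removed, clipping the outline — 1 connected region. The outline is a single polygon with 8 vertices. Extrusion per mm of travel: 0.6 × 0.1 / (π × 0.875²) = 0.024945. Accumulating E over each segment gives final E = 2.6941.

G0 X0.00 Y0.00 Z0.30
G1 X13.00 Y0.00 E0.3243
G1 X13.00 Y4.50 E0.4365
G1 X1.50 Y4.50 E0.7234
G1 X1.50 Y23.00 E1.1849
G1 X13.00 Y23.00 E1.4718
G1 X13.00 Y29.50 E1.6339
G1 X0.00 Y29.50 E1.9582
G1 X0.00 Y0.00 E2.6941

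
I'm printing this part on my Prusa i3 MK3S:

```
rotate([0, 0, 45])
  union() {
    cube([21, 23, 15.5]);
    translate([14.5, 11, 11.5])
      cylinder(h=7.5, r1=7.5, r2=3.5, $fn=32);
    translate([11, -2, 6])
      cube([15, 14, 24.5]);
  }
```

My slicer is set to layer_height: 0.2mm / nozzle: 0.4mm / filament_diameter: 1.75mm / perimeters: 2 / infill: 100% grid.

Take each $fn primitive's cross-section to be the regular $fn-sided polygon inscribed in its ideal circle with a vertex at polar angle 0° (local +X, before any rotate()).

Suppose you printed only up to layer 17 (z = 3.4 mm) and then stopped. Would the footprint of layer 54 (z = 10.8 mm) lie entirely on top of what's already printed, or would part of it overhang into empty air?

part overhangs

Compare the two slices. At z = 3.4: the cube (footprint 21×23) is included at this height (area 483.00 mm²); the cone at (14.5, 11) is not intersected at this z (z outside [11.5, 19]); the cube at (11, -2) does not reach this height (z outside [6, 30.5]); Taking the union: only the 21×23 cube is present, so the union is just that shape — area = 483.00 mm²; (rotated 45° about Z; rotation is an isometry so areas/perimeters/island counts are preserved). At z = 10.8: the 21×23 cube contributes its full rectangle (area 483.00 mm²); the cone at (14.5, 11) is not intersected at this z (z outside [11.5, 19]); the cube at (11, -2) is present — its section is the full 15×14 rectangle (area 210.00 mm²); Taking the union: the regions partially overlap — summed areas 693.00 mm² minus the doubly-counted overlap 120.00 mm² gives 573.00 mm² — area = 573.00 mm²; (whole slice rotated 45° about Z — lengths, areas and connectivity unchanged). Checking containment: at z = 10.8 the cross-section extends beyond the z = 3.4 cross-section by about 90.00 mm².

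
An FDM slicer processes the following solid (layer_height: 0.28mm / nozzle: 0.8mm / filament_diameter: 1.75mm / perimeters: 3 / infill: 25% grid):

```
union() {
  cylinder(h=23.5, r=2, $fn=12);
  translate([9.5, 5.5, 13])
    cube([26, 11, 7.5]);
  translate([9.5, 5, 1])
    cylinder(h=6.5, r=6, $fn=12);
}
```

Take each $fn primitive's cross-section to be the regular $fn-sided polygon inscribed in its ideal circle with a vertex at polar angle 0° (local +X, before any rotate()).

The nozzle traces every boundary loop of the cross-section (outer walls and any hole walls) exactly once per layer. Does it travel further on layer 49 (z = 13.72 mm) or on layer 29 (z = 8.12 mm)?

layer 49 (z = 13.72 mm)

Layer 49 (z = 13.72): the r=2 cylinder contributes a regular 12-gon of circumradius 2 (perimeter = 2·12·2.000·sin(180°/12) = 12.42 mm); the cube at (9.5, 5.5) is present — its section is the full 26×11 rectangle (perimeter 74.00 mm); the cylinder at (9.5, 5) is absent (z outside [1, 7.5]); Taking the union: the 2 present regions are separate (no shared area or edge), so areas and boundary lengths simply add and each stays a separate island — boundary = 86.42 mm. So its perimeter = 86.42 mm. Layer 29 (z = 8.12): the r=2 cylinder gives a regular 12-gon of circumradius 2 (constant along its height) (perimeter = 2·12·2.000·sin(180°/12) = 12.42 mm); the cube at (9.5, 5.5) is not intersected at this z (z outside [13, 20.5]); the cylinder at (9.5, 5) does not reach this height (z outside [1, 7.5]); Merging all regions: only the r=2 cylinder is present, so the union is just that shape — boundary = 12.42 mm. So its perimeter = 12.42 mm. Layer 49 is larger (86.42 vs 12.42 mm).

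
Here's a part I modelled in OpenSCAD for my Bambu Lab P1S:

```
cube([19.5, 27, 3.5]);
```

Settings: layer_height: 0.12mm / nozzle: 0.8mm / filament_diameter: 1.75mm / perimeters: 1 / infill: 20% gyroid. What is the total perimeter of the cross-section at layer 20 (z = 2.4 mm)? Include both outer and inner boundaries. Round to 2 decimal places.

93.00 mm

At z = 2.4 mm: the cube (footprint 19.5×27) is included at this height (perimeter 93.00 mm). Overall, the cross-section is a single solid region. Total boundary length (outer) = 93.00 mm.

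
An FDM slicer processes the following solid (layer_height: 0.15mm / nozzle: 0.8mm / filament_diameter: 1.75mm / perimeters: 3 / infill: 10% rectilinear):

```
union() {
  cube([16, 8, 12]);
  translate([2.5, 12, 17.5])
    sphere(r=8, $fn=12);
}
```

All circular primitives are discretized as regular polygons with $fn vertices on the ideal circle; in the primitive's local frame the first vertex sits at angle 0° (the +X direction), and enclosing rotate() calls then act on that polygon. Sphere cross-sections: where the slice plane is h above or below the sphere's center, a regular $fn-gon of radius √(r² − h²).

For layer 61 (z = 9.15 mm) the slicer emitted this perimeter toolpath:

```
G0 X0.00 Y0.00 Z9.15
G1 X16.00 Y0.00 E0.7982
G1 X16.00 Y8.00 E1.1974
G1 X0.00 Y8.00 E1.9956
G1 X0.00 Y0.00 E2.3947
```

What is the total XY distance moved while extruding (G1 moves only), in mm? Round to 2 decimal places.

Sum the Euclidean lengths of each G1 segment: total = 48.00 mm.

48.00 mm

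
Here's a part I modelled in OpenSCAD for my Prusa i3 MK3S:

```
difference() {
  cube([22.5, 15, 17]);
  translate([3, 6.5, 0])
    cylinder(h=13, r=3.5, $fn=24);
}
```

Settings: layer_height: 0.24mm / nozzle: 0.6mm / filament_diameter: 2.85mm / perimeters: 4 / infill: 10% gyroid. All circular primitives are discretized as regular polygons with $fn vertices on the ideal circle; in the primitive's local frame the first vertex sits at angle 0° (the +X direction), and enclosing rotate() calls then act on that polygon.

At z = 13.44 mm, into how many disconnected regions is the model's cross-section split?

At z = 13.44 mm: the 22.5×15 cube contributes its full rectangle; the cylinder at (3, 6.5) does not reach this height (z outside [0, 13]); Subtracting the remaining from the first: none of the subtracted shapes is present at this height, so the 22.5×15 cube is unchanged — 1 connected region. The result has 1 disconnected region.

1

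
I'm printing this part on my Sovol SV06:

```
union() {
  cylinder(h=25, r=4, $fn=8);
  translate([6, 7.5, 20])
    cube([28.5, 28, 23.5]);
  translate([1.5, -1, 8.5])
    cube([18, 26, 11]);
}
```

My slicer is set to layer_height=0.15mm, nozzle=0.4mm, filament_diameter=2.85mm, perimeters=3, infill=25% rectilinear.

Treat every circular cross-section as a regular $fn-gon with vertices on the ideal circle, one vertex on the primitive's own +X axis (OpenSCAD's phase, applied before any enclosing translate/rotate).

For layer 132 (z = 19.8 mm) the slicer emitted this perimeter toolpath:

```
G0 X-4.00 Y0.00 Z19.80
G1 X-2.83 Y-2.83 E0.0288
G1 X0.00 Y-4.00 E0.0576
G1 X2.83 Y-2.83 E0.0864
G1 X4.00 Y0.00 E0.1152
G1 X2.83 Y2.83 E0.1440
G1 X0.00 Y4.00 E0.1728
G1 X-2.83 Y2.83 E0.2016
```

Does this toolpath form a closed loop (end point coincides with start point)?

Start point (G0): (-4.00, 0.00). End point (last G1): the path does not return to the start — open.

no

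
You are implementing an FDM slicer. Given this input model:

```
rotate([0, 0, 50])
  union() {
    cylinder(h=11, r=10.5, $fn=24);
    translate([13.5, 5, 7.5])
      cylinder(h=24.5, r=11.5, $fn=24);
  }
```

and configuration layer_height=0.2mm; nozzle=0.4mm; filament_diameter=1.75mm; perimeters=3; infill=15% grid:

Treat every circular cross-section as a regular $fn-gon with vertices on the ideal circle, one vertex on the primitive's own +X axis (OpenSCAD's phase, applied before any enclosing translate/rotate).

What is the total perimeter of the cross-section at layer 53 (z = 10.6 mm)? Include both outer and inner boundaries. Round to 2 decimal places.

At z = 10.6 mm: the r=10.5 cylinder contributes a regular 24-gon of circumradius 10.5 (perimeter = 2·24·10.500·sin(180°/24) = 65.79 mm); the cylinder at (13.5, 5): section is a regular 24-gon, circumradius r=11.5 (perimeter = 2·24·11.500·sin(180°/24) = 72.05 mm); Taking the union: the regions partially overlap (shared area 85.24 mm²), so the edge portions inside another operand are dropped and the merged outline is re-measured after clipping — boundary = 100.50 mm; (rotated 50° about Z; rotation is an isometry so areas/perimeters/island counts are preserved). Overall, the cross-section is a single solid region. Total boundary length (outer) = 100.50 mm.

100.50 mm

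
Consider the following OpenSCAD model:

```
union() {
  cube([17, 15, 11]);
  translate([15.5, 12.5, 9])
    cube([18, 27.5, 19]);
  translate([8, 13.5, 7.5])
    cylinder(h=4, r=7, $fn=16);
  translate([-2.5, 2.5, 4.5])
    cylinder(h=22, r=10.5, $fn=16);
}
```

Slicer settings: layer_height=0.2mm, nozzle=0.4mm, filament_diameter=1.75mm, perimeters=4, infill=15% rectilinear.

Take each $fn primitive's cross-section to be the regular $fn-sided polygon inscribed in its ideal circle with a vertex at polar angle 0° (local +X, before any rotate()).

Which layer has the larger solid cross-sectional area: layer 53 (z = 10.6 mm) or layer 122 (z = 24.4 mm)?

layer 53 (z = 10.6 mm)

Layer 53 (z = 10.6): the cube is present — its section is the full 17×15 rectangle (area 255.00 mm²); the 18×27.5 cube at (15.5, 12.5) contributes its full rectangle (area 495.00 mm²); the cylinder at (8, 13.5): section is a regular 16-gon, circumradius r=7 (area = (16/2)·7.000²·sin(360°/16) = 150.01 mm²); the cylinder at (-2.5, 2.5): section is a regular 16-gon, circumradius r=10.5 (area = (16/2)·10.500²·sin(360°/16) = 337.53 mm²); Taking the union: the regions partially overlap — summed areas 1237.54 mm² minus the doubly-counted overlap 177.44 mm² gives 1060.10 mm² — area = 1060.10 mm². So its area = 1060.10 mm². Layer 122 (z = 24.4): the cube is absent (z outside [0, 11]); the cube at (15.5, 12.5) (footprint 18×27.5) is included at this height (area 495.00 mm²); the cylinder at (8, 13.5) is not intersected at this z (z outside [7.5, 11.5]); the r=10.5 cylinder at (-2.5, 2.5) contributes a regular 16-gon of circumradius 10.5 (area = (16/2)·10.500²·sin(360°/16) = 337.53 mm²); Merging all regions: the 2 present regions are separate (no shared area or edge), so areas and boundary lengths simply add and each stays a separate island — area = 832.53 mm². So its area = 832.53 mm². Layer 53 is larger (1060.10 vs 832.53 mm²).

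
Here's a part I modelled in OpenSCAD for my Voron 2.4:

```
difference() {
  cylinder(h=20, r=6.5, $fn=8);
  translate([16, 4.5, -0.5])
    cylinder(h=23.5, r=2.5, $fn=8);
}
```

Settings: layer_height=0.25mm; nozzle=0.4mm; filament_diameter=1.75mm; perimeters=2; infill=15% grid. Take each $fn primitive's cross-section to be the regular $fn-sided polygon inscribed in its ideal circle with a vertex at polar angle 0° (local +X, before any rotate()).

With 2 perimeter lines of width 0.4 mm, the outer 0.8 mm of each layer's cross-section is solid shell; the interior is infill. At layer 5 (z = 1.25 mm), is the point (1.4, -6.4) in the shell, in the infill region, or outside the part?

At z = 1.25 mm: the r=6.5 cylinder contributes a regular 8-gon of circumradius 6.5; the cylinder at (16, 4.5): section is a regular 8-gon, circumradius r=2.5; Subtracting the remaining from the first: starting from the r=6.5 cylinder, the r=2.5 cylinder at (16, 4.5) misses the remaining region (no effect) — 1 connected region. Overall, the cross-section is a single solid region. The nearest boundary edge runs (4.60, -4.60)→(-0.00, -6.50); distance from the point to it = 0.44 mm. The point is not inside any of the regions above, so it lies outside the cross-section (0.44 mm from the nearest boundary).

outside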